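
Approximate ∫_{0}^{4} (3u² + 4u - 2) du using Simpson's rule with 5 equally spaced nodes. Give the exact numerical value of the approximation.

h = (4 − 0)/4 = 1.
Nodes u₀,…,u₄ = 0, 1, 2, 3, 4.
f(u) = 3u² + 4u - 2: f₀=-2, f₁=5, f₂=18, f₃=37, f₄=62.
(h/3)·[f₀ + 4f₁ + 2f₂ + 4f₃ + f₄] = 0.333333·(264) = 88.

88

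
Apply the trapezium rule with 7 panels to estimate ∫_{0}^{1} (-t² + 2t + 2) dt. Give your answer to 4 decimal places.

h = (1 − 0)/7 = 0.142857.
Nodes t₀,…,t₇ = 0, 0.142857, 0.285714, 0.428571, 0.571429, 0.714286, 0.857143, 1.
f(t) = -t² + 2t + 2: f₀=2, f₁=2.265306, f₂=2.489796, f₃=2.673469, f₄=2.816327, f₅=2.918367, f₆=2.979592, f₇=3.
(h/2)·[f₀ + 2f₁ + 2f₂ + 2f₃ + 2f₄ + 2f₅ + 2f₆ + f₇] = 0.071429·(37.285714) = 2.6633.

2.6633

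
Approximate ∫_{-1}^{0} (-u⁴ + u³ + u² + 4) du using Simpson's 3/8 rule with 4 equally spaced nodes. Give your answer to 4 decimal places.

h = (0 − (-1))/3 = 0.333333.
Nodes u₀,…,u₃ = -1, -0.666667, -0.333333, 0.
f(u) = -u⁴ + u³ + u² + 4: f₀=3, f₁=3.950617, f₂=4.061728, f₃=4.
(3h/8)·[f₀ + 3f₁ + 3f₂ + f₃] = 0.125·(31.037037) = 3.8796.

3.8796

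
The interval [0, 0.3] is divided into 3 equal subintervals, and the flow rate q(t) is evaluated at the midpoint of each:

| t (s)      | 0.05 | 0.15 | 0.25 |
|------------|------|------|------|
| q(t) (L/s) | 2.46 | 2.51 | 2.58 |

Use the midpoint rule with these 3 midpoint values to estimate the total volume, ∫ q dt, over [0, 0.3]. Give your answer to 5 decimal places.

0.75500

h = 0.1, n = 3.
h·[y(m₁) + y(m₂) + y(m₃)] = 0.1·(7.55) = 0.75500.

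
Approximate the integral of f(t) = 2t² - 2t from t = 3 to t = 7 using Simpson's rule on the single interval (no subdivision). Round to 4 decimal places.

170.6667

S = (b−a)/6 · [f(3) + 4f(5) + f(7)] = 0.666667·[12 + 4·40 + 84] = 170.6667.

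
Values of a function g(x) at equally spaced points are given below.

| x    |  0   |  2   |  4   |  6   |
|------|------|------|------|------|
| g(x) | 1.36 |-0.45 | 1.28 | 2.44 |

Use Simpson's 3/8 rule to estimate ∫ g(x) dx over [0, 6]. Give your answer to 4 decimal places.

h = 2, n = 3.
(3h/8)·[y₀ + 3y₁ + 3y₂ + y₃] = 0.75·(6.29) = 4.7175.

4.7175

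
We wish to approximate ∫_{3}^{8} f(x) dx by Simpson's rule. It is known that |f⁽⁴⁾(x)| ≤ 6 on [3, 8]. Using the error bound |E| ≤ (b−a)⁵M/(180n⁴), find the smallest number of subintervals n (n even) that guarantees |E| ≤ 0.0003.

26

Need 18750/(180n⁴) ≤ 0.0003.
n⁴ ≥ 18750/(180·0.0003) = 347222 ⇒ n ≥ 24.2746, so the smallest even n is 26. (n must be even for Simpson's rule.)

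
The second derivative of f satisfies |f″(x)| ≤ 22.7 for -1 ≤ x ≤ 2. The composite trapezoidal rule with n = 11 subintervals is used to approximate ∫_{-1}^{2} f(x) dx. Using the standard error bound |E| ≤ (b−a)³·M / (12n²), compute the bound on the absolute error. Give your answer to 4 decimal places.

0.4221

|E| ≤ (3)³·22.7 / (12·11²) = 612.9/1452 = 0.4221.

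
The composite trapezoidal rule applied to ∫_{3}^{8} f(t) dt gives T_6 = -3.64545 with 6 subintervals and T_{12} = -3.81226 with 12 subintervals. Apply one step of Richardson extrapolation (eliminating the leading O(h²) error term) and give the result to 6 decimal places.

R = (4·T_{12} − T_6) / 3 = (4·(-3.81226) − (-3.64545))/3 = (-11.60359)/3 = -3.867863.

-3.867863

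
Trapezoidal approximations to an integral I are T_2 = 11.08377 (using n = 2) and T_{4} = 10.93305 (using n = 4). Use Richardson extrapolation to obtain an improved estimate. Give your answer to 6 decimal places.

10.882810

R = (4·T_{4} − T_2) / 3 = (4·10.93305 − 11.08377)/3 = (32.64843)/3 = 10.882810.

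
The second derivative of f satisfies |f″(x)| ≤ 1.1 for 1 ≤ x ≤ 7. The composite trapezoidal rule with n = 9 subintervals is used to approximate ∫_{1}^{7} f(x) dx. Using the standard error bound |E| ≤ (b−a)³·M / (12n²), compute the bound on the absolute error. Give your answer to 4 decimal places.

|E| ≤ (6)³·1.1 / (12·9²) = 237.6/972 = 0.2444.

0.2444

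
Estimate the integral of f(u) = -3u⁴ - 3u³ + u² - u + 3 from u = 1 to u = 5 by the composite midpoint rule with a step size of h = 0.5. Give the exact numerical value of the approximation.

-2283.421875

h = (5 − 1)/8 = 0.5.
Midpoints m₁,…,m₈ = 1.25, 1.75, 2.25, 2.75, 3.25, 3.75, 4.25, 4.75.
f(m₁)=-9.87109375, f(m₂)=-39.90234375, f(m₃)=-105.24609375, f(m₄)=-226.15234375, f(m₅)=-427.37109375, f(m₆)=-738.15234375, f(m₇)=-1192.24609375, f(m₈)=-1827.90234375.
h·[f(m₁) + f(m₂) + f(m₃) + f(m₄) + f(m₅) + f(m₆) + f(m₇) + f(m₈)] = 0.5·(-4566.84375) = -2283.421875.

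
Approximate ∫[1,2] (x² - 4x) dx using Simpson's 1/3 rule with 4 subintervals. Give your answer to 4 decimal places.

h = (2 − 1)/4 = 0.25.
Nodes x₀,…,x₄ = 1, 1.25, 1.5, 1.75, 2.
f(x) = x² - 4x: f₀=-3, f₁=-3.4375, f₂=-3.75, f₃=-3.9375, f₄=-4.
(h/3)·[f₀ + 4f₁ + 2f₂ + 4f₃ + f₄] = 0.083333·(-44) = -3.6667.

-3.6667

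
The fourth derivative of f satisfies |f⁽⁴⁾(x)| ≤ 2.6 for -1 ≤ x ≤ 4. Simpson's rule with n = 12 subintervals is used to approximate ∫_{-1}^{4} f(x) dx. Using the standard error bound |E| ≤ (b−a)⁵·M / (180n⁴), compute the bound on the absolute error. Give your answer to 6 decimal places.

0.002177

|E| ≤ (5)⁵·2.6 / (180·12⁴) = 8125/3732480 = 0.002177.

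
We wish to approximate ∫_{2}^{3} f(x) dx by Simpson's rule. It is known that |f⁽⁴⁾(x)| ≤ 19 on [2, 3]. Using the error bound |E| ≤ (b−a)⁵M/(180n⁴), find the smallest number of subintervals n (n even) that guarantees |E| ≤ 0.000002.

16

Need 19/(180n⁴) ≤ 0.000002.
n⁴ ≥ 19/(180·0.000002) = 52777.8 ⇒ n ≥ 15.1570, so the smallest even n is 16. (n must be even for Simpson's rule.)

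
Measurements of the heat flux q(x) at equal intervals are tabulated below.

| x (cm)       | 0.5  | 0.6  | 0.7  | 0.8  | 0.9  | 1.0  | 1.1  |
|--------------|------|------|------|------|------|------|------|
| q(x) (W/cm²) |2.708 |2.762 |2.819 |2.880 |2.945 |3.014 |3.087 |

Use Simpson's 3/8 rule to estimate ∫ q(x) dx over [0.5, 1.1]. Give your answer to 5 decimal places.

h = 0.1, n = 6.
(3h/8)·[y₀ + 3y₁ + 3y₂ + 2y₃ + 3y₄ + 3y₅ + y₆] = 0.0375·(46.175) = 1.73156.

1.73156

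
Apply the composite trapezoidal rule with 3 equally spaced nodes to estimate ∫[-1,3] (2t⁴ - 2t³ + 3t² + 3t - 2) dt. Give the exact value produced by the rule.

152

h = (3 − (-1))/2 = 2.
Nodes t₀,…,t₂ = -1, 1, 3.
f(t) = 2t⁴ - 2t³ + 3t² + 3t - 2: f₀=2, f₁=4, f₂=142.
(h/2)·[f₀ + 2f₁ + f₂] = 1·(152) = 152.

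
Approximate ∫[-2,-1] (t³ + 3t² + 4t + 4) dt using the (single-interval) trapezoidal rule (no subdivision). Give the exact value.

1

T = (b−a)/2 · [f(-2) + f(-1)] = 0.5·[0 + 2] = 1.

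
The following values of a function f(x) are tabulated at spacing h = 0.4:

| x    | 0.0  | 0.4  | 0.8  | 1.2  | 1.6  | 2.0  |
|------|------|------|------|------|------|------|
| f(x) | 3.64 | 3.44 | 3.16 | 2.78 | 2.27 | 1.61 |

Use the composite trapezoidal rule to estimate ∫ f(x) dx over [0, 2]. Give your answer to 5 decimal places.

h = 0.4, n = 5.
(h/2)·[y₀ + 2y₁ + 2y₂ + 2y₃ + 2y₄ + y₅] = 0.2·(28.55) = 5.71000.

5.71000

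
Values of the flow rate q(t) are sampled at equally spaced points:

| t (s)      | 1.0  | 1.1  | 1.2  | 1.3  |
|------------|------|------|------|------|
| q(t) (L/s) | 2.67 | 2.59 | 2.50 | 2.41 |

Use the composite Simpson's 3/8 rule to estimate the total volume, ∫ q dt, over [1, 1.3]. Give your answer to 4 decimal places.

h = 0.1, n = 3.
(3h/8)·[y₀ + 3y₁ + 3y₂ + y₃] = 0.0375·(20.35) = 0.7631.

0.7631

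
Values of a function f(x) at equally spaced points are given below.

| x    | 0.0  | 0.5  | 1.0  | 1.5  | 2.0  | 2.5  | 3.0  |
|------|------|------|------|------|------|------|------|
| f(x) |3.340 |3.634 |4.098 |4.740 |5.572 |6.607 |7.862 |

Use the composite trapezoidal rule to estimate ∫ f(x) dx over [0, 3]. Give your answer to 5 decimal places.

15.12600

h = 0.5, n = 6.
(h/2)·[y₀ + 2y₁ + 2y₂ + 2y₃ + 2y₄ + 2y₅ + y₆] = 0.25·(60.504) = 15.12600.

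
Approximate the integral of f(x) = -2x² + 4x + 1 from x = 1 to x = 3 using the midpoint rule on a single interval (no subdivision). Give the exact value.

M = (b−a)·f(2) = 2·(1) = 2.

2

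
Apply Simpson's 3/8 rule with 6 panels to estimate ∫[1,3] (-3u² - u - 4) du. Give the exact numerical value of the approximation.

-38

h = (3 − 1)/6 = 0.333333.
Nodes u₀,…,u₆ = 1, 1.333333, 1.666667, 2, 2.333333, 2.666667, 3.
f(u) = -3u² - u - 4: f₀=-8, f₁=-10.666667, f₂=-14, f₃=-18, f₄=-22.666667, f₅=-28, f₆=-34.
(3h/8)·[f₀ + 3f₁ + 3f₂ + 2f₃ + 3f₄ + 3f₅ + f₆] = 0.125·(-304) = -38.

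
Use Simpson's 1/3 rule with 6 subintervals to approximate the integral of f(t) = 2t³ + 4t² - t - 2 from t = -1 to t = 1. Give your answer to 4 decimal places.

h = (1 − (-1))/6 = 0.333333.
Nodes t₀,…,t₆ = -1, -0.666667, -0.333333, 0, 0.333333, 0.666667, 1.
f(t) = 2t³ + 4t² - t - 2: f₀=1, f₁=-0.148148, f₂=-1.296296, f₃=-2, f₄=-1.814815, f₅=-0.296296, f₆=3.
(h/3)·[f₀ + 4f₁ + 2f₂ + 4f₃ + 2f₄ + 4f₅ + f₆] = 0.111111·(-12) = -1.3333.

-1.3333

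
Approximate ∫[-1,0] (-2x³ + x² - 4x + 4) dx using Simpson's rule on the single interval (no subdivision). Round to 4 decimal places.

S = (b−a)/6 · [f(-1) + 4f(-0.5) + f(0)] = 0.166667·[11 + 4·6.5 + 4] = 6.8333.

6.8333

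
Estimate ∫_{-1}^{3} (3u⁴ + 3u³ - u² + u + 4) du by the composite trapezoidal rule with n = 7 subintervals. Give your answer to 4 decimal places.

h = (3 − (-1))/7 = 0.571429.
Nodes u₀,…,u₇ = -1, -0.428571, 0.142857, 0.714286, 1.285714, 1.857143, 2.428571, 3.
f(u) = 3u⁴ + 3u³ - u² + u + 4: f₀=2, f₁=3.252811, f₂=4.132445, f₃=6.078301, f₄=18.206581, f₅=57.310287, f₆=147.859225, f₇=322.
(h/2)·[f₀ + 2f₁ + 2f₂ + 2f₃ + 2f₄ + 2f₅ + 2f₆ + f₇] = 0.285714·(797.679300) = 227.9084.

227.9084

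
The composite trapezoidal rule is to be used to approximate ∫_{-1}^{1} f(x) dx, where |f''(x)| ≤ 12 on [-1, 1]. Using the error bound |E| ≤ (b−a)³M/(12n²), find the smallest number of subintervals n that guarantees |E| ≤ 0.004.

Need 96/(12n²) ≤ 0.004.
n² ≥ 96/(12·0.004) = 2000 ⇒ n ≥ 44.7214, so the smallest n is 45.

45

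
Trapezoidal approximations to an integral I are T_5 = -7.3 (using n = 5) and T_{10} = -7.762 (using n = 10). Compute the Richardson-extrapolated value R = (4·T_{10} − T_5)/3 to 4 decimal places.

-7.9160

R = (4·T_{10} − T_5) / 3 = (4·(-7.762) − (-7.3))/3 = (-23.748)/3 = -7.9160.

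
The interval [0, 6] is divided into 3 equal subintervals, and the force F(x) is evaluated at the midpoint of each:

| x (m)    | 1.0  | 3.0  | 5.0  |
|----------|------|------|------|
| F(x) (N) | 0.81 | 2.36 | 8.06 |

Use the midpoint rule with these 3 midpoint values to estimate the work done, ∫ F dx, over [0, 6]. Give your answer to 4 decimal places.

22.4600

h = 2, n = 3.
h·[y(m₁) + y(m₂) + y(m₃)] = 2·(11.23) = 22.4600.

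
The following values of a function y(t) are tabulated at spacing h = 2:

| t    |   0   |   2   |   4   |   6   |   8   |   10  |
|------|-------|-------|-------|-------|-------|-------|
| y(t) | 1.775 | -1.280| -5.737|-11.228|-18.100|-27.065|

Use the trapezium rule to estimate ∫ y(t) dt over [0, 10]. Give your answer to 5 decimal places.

-97.98000

h = 2, n = 5.
(h/2)·[y₀ + 2y₁ + 2y₂ + 2y₃ + 2y₄ + y₅] = 1·(-97.980) = -97.98000.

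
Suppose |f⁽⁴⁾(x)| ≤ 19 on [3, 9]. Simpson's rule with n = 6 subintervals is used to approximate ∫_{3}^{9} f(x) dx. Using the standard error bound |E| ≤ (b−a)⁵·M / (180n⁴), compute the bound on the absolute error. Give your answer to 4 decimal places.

0.6333

|E| ≤ (6)⁵·19 / (180·6⁴) = 147744/233280 = 0.6333.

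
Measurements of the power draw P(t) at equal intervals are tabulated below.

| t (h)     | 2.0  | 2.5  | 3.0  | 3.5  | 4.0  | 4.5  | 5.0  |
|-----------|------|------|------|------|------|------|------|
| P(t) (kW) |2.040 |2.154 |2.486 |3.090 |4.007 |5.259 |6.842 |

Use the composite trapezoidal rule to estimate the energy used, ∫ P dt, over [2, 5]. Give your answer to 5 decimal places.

10.71850

h = 0.5, n = 6.
(h/2)·[y₀ + 2y₁ + 2y₂ + 2y₃ + 2y₄ + 2y₅ + y₆] = 0.25·(42.874) = 10.71850.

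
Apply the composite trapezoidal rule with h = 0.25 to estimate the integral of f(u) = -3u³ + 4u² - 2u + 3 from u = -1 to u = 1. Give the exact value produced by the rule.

h = (1 − (-1))/8 = 0.25.
Nodes u₀,…,u₈ = -1, -0.75, -0.5, -0.25, 0, 0.25, 0.5, 0.75, 1.
f(u) = -3u³ + 4u² - 2u + 3: f₀=12, f₁=8.015625, f₂=5.375, f₃=3.796875, f₄=3, f₅=2.703125, f₆=2.625, f₇=2.484375, f₈=2.
(h/2)·[f₀ + 2f₁ + 2f₂ + 2f₃ + 2f₄ + 2f₅ + 2f₆ + 2f₇ + f₈] = 0.125·(70) = 8.75.

8.75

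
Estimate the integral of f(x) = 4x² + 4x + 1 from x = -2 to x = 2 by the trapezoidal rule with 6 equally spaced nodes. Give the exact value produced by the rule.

27.04

h = (2 − (-2))/5 = 0.8.
Nodes x₀,…,x₅ = -2, -1.2, -0.4, 0.4, 1.2, 2.
f(x) = 4x² + 4x + 1: f₀=9, f₁=1.96, f₂=0.04, f₃=3.24, f₄=11.56, f₅=25.
(h/2)·[f₀ + 2f₁ + 2f₂ + 2f₃ + 2f₄ + f₅] = 0.4·(67.6) = 27.04.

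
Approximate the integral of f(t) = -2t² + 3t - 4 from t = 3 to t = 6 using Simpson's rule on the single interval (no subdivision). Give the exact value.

S = (b−a)/6 · [f(3) + 4f(4.5) + f(6)] = 0.5·[(-13) + 4·(-31) + (-58)] = -97.5.

-97.5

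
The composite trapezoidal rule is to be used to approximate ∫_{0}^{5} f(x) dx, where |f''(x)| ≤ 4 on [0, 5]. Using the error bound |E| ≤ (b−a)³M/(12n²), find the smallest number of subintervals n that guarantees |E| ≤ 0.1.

21

Need 500/(12n²) ≤ 0.1.
n² ≥ 500/(12·0.1) = 416.667 ⇒ n ≥ 20.4124, so the smallest n is 21.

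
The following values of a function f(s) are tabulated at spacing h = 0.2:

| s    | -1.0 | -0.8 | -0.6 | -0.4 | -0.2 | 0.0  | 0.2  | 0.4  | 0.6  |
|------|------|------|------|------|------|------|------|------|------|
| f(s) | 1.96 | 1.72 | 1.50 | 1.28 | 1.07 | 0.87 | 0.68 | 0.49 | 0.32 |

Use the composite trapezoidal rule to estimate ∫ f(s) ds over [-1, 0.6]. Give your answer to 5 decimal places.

h = 0.2, n = 8.
(h/2)·[y₀ + 2y₁ + 2y₂ + 2y₃ + 2y₄ + 2y₅ + 2y₆ + 2y₇ + y₈] = 0.1·(17.50) = 1.75000.

1.75000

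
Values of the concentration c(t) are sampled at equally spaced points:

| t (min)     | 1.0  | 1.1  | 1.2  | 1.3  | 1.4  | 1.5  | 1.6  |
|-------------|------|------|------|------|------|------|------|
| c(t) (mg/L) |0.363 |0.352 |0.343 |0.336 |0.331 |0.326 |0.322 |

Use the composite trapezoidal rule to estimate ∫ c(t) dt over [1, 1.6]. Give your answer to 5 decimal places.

h = 0.1, n = 6.
(h/2)·[y₀ + 2y₁ + 2y₂ + 2y₃ + 2y₄ + 2y₅ + y₆] = 0.05·(4.061) = 0.20305.

0.20305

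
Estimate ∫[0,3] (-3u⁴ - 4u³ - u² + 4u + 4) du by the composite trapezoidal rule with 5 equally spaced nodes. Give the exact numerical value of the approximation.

h = (3 − 0)/4 = 0.75.
Nodes u₀,…,u₄ = 0, 0.75, 1.5, 2.25, 3.
f(u) = -3u⁴ - 4u³ - u² + 4u + 4: f₀=4, f₁=3.80078125, f₂=-20.9375, f₃=-114.51171875, f₄=-344.
(h/2)·[f₀ + 2f₁ + 2f₂ + 2f₃ + f₄] = 0.375·(-603.296875) = -226.236328125.

-226.236328125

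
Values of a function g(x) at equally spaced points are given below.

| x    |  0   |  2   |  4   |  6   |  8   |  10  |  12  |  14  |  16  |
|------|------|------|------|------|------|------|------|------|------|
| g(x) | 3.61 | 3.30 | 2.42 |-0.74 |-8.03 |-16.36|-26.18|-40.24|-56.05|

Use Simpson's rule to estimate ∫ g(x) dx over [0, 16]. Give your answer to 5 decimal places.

h = 2, n = 8.
(h/3)·[y₀ + 4y₁ + 2y₂ + 4y₃ + 2y₄ + 4y₅ + 2y₆ + 4y₇ + y₈] = 0.666667·(-332.18) = -221.45333.

-221.45333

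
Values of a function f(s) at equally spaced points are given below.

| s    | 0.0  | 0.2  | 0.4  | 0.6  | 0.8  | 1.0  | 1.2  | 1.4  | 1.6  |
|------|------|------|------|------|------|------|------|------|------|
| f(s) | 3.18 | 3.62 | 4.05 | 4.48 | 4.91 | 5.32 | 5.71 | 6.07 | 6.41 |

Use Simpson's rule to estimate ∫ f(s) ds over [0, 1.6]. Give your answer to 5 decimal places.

h = 0.2, n = 8.
(h/3)·[y₀ + 4y₁ + 2y₂ + 4y₃ + 2y₄ + 4y₅ + 2y₆ + 4y₇ + y₈] = 0.066667·(116.89) = 7.79267.

7.79267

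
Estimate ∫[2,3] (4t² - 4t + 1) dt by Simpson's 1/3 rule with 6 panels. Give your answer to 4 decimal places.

h = (3 − 2)/6 = 0.166667.
Nodes t₀,…,t₆ = 2, 2.166667, 2.333333, 2.5, 2.666667, 2.833333, 3.
f(t) = 4t² - 4t + 1: f₀=9, f₁=11.111111, f₂=13.444444, f₃=16, f₄=18.777778, f₅=21.777778, f₆=25.
(h/3)·[f₀ + 4f₁ + 2f₂ + 4f₃ + 2f₄ + 4f₅ + f₆] = 0.055556·(294) = 16.3333.

16.3333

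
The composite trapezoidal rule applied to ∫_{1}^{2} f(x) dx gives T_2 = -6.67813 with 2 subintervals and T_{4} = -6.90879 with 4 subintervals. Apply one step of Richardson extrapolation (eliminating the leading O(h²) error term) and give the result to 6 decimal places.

R = (4·T_{4} − T_2) / 3 = (4·(-6.90879) − (-6.67813))/3 = (-20.95703)/3 = -6.985677.

-6.985677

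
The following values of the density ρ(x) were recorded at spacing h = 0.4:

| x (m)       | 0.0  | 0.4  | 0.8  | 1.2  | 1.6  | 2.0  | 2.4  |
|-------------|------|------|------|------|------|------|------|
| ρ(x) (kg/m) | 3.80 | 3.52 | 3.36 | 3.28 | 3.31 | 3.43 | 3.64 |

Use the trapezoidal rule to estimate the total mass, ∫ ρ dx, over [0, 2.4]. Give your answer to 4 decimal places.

h = 0.4, n = 6.
(h/2)·[y₀ + 2y₁ + 2y₂ + 2y₃ + 2y₄ + 2y₅ + y₆] = 0.2·(41.24) = 8.2480.

8.2480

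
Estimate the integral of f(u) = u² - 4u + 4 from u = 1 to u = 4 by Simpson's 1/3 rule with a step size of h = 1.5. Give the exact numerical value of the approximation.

3

h = (4 − 1)/2 = 1.5.
Nodes u₀,…,u₂ = 1, 2.5, 4.
f(u) = u² - 4u + 4: f₀=1, f₁=0.25, f₂=4.
(h/3)·[f₀ + 4f₁ + f₂] = 0.5·(6) = 3.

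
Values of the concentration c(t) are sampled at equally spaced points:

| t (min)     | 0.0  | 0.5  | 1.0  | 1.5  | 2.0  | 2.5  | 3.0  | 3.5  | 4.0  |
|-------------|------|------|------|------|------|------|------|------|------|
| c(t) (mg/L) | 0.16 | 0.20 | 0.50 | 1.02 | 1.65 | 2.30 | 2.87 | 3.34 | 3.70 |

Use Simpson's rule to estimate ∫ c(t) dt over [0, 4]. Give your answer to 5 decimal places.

h = 0.5, n = 8.
(h/3)·[y₀ + 4y₁ + 2y₂ + 4y₃ + 2y₄ + 4y₅ + 2y₆ + 4y₇ + y₈] = 0.166667·(41.34) = 6.89000.

6.89000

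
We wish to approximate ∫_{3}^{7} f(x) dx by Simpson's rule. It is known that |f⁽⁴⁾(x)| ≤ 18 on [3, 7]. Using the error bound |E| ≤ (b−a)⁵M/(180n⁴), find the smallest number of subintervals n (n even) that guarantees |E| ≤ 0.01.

Need 18432/(180n⁴) ≤ 0.01.
n⁴ ≥ 18432/(180·0.01) = 10240 ⇒ n ≥ 10.0595, so the smallest even n is 12. (n must be even for Simpson's rule.)

12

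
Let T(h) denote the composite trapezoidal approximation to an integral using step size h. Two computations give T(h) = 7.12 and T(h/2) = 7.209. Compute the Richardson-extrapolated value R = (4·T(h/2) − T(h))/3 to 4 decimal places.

7.2387

R = (4·T(h/2) − T(h)) / 3 = (4·7.209 − 7.12)/3 = (21.716)/3 = 7.2387.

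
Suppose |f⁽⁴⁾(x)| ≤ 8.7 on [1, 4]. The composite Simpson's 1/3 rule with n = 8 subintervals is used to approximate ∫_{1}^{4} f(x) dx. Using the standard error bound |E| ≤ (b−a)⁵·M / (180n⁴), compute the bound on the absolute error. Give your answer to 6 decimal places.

0.002867

|E| ≤ (3)⁵·8.7 / (180·8⁴) = 2114.1/737280 = 0.002867.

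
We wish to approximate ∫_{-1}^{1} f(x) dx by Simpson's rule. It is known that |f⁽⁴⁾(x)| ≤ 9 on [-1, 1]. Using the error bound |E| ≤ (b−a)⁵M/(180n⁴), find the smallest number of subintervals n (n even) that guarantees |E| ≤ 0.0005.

8

Need 288/(180n⁴) ≤ 0.0005.
n⁴ ≥ 288/(180·0.0005) = 3200 ⇒ n ≥ 7.5212, so the smallest even n is 8. (n must be even for Simpson's rule.)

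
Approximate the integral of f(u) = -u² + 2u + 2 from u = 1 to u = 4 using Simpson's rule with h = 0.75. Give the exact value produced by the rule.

0

h = (4 − 1)/4 = 0.75.
Nodes u₀,…,u₄ = 1, 1.75, 2.5, 3.25, 4.
f(u) = -u² + 2u + 2: f₀=3, f₁=2.4375, f₂=0.75, f₃=-2.0625, f₄=-6.
(h/3)·[f₀ + 4f₁ + 2f₂ + 4f₃ + f₄] = 0.25·(0) = 0.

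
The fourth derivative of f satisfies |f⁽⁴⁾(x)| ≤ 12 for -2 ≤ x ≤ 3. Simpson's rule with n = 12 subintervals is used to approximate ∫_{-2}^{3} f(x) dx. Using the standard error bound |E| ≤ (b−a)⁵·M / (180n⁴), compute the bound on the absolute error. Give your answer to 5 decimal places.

|E| ≤ (5)⁵·12 / (180·12⁴) = 37500/3732480 = 0.01005.

0.01005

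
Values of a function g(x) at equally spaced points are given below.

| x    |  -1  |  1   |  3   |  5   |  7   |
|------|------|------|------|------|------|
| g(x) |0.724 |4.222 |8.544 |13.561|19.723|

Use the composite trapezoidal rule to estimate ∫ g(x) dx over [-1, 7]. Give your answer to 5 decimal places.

h = 2, n = 4.
(h/2)·[y₀ + 2y₁ + 2y₂ + 2y₃ + y₄] = 1·(73.101) = 73.10100.

73.10100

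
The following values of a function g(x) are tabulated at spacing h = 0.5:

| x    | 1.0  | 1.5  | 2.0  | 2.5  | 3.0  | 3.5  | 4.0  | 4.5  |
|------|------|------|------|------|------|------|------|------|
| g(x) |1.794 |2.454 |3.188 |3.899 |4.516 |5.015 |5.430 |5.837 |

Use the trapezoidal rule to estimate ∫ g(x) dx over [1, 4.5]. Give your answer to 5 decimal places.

14.15875

h = 0.5, n = 7.
(h/2)·[y₀ + 2y₁ + 2y₂ + 2y₃ + 2y₄ + 2y₅ + 2y₆ + y₇] = 0.25·(56.635) = 14.15875.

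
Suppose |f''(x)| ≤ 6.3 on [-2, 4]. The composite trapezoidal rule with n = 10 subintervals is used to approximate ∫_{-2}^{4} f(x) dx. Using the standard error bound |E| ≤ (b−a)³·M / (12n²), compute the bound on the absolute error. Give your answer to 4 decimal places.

1.1340

|E| ≤ (6)³·6.3 / (12·10²) = 1360.8/1200 = 1.1340.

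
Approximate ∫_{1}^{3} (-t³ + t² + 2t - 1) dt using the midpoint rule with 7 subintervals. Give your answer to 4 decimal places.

-5.2653

h = (3 − 1)/7 = 0.285714.
Midpoints m₁,…,m₇ = 1.142857, 1.428571, 1.714286, 2, 2.285714, 2.571429, 2.857143.
f(m₁)=1.099125, f(m₂)=0.982507, f(m₃)=0.329446, f(m₄)=-1, f(m₅)=-3.145773, f(m₆)=-6.247813, f(m₇)=-10.446064.
h·[f(m₁) + f(m₂) + f(m₃) + f(m₄) + f(m₅) + f(m₆) + f(m₇)] = 0.285714·(-18.428571) = -5.2653.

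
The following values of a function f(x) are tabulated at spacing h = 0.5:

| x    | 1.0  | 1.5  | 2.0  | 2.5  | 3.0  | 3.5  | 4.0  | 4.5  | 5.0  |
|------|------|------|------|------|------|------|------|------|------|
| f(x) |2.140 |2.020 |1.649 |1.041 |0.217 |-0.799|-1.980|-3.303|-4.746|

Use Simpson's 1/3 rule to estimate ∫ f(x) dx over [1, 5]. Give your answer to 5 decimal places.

h = 0.5, n = 8.
(h/3)·[y₀ + 4y₁ + 2y₂ + 4y₃ + 2y₄ + 4y₅ + 2y₆ + 4y₇ + y₈] = 0.166667·(-6.998) = -1.16633.

-1.16633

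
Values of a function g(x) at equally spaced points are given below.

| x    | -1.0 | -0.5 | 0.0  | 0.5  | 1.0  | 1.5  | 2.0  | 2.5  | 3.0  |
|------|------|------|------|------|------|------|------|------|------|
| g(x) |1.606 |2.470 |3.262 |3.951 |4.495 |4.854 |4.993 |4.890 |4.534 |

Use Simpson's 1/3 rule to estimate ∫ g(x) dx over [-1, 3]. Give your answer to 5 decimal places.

16.05000

h = 0.5, n = 8.
(h/3)·[y₀ + 4y₁ + 2y₂ + 4y₃ + 2y₄ + 4y₅ + 2y₆ + 4y₇ + y₈] = 0.166667·(96.300) = 16.05000.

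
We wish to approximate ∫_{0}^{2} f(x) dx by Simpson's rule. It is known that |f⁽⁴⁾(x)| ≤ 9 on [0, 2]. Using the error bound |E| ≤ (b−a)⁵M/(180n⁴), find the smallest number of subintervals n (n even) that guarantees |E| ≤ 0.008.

Need 288/(180n⁴) ≤ 0.008.
n⁴ ≥ 288/(180·0.008) = 200 ⇒ n ≥ 3.7606, so the smallest even n is 4. (n must be even for Simpson's rule.)

4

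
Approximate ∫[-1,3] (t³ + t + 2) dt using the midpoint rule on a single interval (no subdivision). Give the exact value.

M = (b−a)·f(1) = 4·(4) = 16.

16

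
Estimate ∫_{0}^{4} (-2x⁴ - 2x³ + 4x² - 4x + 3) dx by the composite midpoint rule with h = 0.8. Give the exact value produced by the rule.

-457.00224

h = (4 − 0)/5 = 0.8.
Midpoints m₁,…,m₅ = 0.4, 1.2, 2, 2.8, 3.6.
f(m₁)=1.8608, f(m₂)=-3.6432, f(m₃)=-37, f(m₄)=-143.6752, f(m₅)=-388.7952.
h·[f(m₁) + f(m₂) + f(m₃) + f(m₄) + f(m₅)] = 0.8·(-571.2528) = -457.00224.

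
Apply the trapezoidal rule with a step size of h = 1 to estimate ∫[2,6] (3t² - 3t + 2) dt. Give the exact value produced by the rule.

170

h = (6 − 2)/4 = 1.
Nodes t₀,…,t₄ = 2, 3, 4, 5, 6.
f(t) = 3t² - 3t + 2: f₀=8, f₁=20, f₂=38, f₃=62, f₄=92.
(h/2)·[f₀ + 2f₁ + 2f₂ + 2f₃ + f₄] = 0.5·(340) = 170.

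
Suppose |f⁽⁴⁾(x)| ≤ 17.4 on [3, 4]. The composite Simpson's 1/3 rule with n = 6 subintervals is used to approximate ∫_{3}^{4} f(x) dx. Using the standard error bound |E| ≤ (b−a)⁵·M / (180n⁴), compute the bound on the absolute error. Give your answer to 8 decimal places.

|E| ≤ (1)⁵·17.4 / (180·6⁴) = 17.4/233280 = 0.00007459.

0.00007459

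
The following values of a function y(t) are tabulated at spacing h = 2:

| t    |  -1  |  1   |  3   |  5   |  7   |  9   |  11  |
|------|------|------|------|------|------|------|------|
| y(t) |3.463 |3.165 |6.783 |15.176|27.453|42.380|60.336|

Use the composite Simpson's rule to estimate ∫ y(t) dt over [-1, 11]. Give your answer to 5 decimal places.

250.10333

h = 2, n = 6.
(h/3)·[y₀ + 4y₁ + 2y₂ + 4y₃ + 2y₄ + 4y₅ + y₆] = 0.666667·(375.155) = 250.10333.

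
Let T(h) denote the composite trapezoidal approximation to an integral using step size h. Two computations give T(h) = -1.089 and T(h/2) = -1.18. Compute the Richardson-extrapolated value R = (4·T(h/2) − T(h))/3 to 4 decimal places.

R = (4·T(h/2) − T(h)) / 3 = (4·(-1.18) − (-1.089))/3 = (-3.631)/3 = -1.2103.

-1.2103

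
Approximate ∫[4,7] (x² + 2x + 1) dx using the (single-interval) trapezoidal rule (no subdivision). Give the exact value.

T = (b−a)/2 · [f(4) + f(7)] = 1.5·[25 + 64] = 133.5.

133.5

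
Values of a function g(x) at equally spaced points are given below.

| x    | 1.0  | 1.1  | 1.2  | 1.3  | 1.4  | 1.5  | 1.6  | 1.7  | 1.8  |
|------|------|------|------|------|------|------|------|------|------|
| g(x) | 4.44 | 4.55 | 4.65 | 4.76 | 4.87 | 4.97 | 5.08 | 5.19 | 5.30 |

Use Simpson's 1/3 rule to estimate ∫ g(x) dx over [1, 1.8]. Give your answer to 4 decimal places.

h = 0.1, n = 8.
(h/3)·[y₀ + 4y₁ + 2y₂ + 4y₃ + 2y₄ + 4y₅ + 2y₆ + 4y₇ + y₈] = 0.033333·(116.82) = 3.8940.

3.8940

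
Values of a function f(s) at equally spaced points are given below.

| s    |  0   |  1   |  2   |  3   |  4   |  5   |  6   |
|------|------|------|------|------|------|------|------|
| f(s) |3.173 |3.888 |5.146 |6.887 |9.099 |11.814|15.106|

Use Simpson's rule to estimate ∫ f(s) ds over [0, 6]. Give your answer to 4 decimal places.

45.7083

h = 1, n = 6.
(h/3)·[y₀ + 4y₁ + 2y₂ + 4y₃ + 2y₄ + 4y₅ + y₆] = 0.333333·(137.125) = 45.7083.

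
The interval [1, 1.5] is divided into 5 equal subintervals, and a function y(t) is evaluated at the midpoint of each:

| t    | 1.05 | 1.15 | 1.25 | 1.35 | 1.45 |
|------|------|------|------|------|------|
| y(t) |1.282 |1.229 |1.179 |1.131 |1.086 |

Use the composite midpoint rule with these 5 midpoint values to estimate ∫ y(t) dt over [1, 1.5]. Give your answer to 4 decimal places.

h = 0.1, n = 5.
h·[y(m₁) + y(m₂) + y(m₃) + y(m₄) + y(m₅)] = 0.1·(5.907) = 0.5907.

0.5907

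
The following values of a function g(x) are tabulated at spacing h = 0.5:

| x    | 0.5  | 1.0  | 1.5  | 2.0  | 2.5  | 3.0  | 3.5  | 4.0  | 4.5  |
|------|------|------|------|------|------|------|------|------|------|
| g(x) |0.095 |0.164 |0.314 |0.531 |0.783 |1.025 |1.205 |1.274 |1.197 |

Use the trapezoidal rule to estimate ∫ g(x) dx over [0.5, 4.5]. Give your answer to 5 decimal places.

2.97100

h = 0.5, n = 8.
(h/2)·[y₀ + 2y₁ + 2y₂ + 2y₃ + 2y₄ + 2y₅ + 2y₆ + 2y₇ + y₈] = 0.25·(11.884) = 2.97100.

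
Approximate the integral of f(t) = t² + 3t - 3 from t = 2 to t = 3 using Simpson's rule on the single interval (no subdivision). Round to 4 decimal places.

S = (b−a)/6 · [f(2) + 4f(2.5) + f(3)] = 0.166667·[7 + 4·10.75 + 15] = 10.8333.

10.8333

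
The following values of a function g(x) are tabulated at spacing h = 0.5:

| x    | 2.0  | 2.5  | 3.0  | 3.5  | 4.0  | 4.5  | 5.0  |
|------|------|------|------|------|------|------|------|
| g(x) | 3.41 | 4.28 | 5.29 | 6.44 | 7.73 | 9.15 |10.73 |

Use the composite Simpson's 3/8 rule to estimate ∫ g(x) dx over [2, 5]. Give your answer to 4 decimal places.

19.9444

h = 0.5, n = 6.
(3h/8)·[y₀ + 3y₁ + 3y₂ + 2y₃ + 3y₄ + 3y₅ + y₆] = 0.1875·(106.37) = 19.9444.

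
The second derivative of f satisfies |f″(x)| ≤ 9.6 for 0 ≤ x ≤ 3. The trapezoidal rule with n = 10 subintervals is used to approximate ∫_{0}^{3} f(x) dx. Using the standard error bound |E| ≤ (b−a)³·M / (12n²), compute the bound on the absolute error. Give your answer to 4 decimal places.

0.2160

|E| ≤ (3)³·9.6 / (12·10²) = 259.2/1200 = 0.2160.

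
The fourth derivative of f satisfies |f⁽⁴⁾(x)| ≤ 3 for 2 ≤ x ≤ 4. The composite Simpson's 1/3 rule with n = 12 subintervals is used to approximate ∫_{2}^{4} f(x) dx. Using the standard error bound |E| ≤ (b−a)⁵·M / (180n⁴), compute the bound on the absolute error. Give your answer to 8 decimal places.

0.00002572

|E| ≤ (2)⁵·3 / (180·12⁴) = 96/3732480 = 0.00002572.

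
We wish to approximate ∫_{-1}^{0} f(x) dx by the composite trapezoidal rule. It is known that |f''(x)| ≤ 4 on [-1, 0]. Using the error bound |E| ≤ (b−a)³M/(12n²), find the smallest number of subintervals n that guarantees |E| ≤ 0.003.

11

Need 4/(12n²) ≤ 0.003.
n² ≥ 4/(12·0.003) = 111.111 ⇒ n ≥ 10.5409, so the smallest n is 11.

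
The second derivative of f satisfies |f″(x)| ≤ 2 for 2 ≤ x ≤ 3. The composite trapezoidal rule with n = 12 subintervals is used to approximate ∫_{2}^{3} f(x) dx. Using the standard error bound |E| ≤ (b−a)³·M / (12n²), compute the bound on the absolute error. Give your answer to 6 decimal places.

0.001157

|E| ≤ (1)³·2 / (12·12²) = 2/1728 = 0.001157.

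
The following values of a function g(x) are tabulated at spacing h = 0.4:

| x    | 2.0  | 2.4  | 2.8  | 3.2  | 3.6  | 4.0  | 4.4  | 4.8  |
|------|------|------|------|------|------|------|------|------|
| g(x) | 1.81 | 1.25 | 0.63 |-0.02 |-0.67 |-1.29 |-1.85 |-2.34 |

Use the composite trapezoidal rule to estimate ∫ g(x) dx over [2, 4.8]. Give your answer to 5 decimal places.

-0.88600

h = 0.4, n = 7.
(h/2)·[y₀ + 2y₁ + 2y₂ + 2y₃ + 2y₄ + 2y₅ + 2y₆ + y₇] = 0.2·(-4.43) = -0.88600.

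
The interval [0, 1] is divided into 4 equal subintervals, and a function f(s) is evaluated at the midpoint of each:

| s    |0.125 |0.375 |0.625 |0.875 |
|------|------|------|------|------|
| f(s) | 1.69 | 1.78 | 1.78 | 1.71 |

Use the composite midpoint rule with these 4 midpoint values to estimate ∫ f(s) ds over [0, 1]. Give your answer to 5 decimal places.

1.74000

h = 0.25, n = 4.
h·[y(m₁) + y(m₂) + y(m₃) + y(m₄)] = 0.25·(6.96) = 1.74000.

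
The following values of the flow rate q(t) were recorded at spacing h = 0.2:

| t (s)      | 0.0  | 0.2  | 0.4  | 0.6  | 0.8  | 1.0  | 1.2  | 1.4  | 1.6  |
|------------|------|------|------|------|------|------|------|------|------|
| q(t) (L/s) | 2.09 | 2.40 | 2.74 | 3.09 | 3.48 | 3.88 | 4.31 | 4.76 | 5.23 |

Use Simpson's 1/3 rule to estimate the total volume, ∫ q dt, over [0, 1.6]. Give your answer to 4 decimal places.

h = 0.2, n = 8.
(h/3)·[y₀ + 4y₁ + 2y₂ + 4y₃ + 2y₄ + 4y₅ + 2y₆ + 4y₇ + y₈] = 0.066667·(84.90) = 5.6600.

5.6600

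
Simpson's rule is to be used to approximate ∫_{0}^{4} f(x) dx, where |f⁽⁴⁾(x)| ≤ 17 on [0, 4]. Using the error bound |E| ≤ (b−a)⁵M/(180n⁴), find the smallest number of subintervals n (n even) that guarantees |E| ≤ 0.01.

10

Need 17408/(180n⁴) ≤ 0.01.
n⁴ ≥ 17408/(180·0.01) = 9671.11 ⇒ n ≥ 9.9167, so the smallest even n is 10. (n must be even for Simpson's rule.)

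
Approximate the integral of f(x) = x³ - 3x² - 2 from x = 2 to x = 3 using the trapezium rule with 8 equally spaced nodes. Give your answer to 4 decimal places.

h = (3 − 2)/7 = 0.142857.
Nodes x₀,…,x₇ = 2, 2.142857, 2.285714, 2.428571, 2.571429, 2.714286, 2.857143, 3.
f(x) = x³ - 3x² - 2: f₀=-6, f₁=-5.935860, f₂=-5.731778, f₃=-5.370262, f₄=-4.833819, f₅=-4.104956, f₆=-3.166181, f₇=-2.
(h/2)·[f₀ + 2f₁ + 2f₂ + 2f₃ + 2f₄ + 2f₅ + 2f₆ + f₇] = 0.071429·(-66.285714) = -4.7347.

-4.7347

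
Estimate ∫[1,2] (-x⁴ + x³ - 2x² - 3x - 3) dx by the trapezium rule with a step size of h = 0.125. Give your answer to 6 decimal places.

-14.646606

h = (2 − 1)/8 = 0.125.
Nodes x₀,…,x₈ = 1, 1.125, 1.25, 1.375, 1.5, 1.625, 1.75, 1.875, 2.
f(x) = -x⁴ + x³ - 2x² - 3x - 3: f₀=-8, f₁=-9.084228515625, f₂=-10.36328125, f₃=-11.881103515625, f₄=-13.6875, f₅=-15.838134765625, f₆=-18.39453125, f₇=-21.424072265625, f₈=-25.
(h/2)·[f₀ + 2f₁ + 2f₂ + 2f₃ + 2f₄ + 2f₅ + 2f₆ + 2f₇ + f₈] = 0.0625·(-234.345703125) = -14.646606.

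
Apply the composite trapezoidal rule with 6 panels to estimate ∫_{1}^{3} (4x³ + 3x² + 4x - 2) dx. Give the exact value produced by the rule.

h = (3 − 1)/6 = 0.333333.
Nodes x₀,…,x₆ = 1, 1.333333, 1.666667, 2, 2.333333, 2.666667, 3.
f(x) = 4x³ + 3x² + 4x - 2: f₀=9, f₁=18.148148, f₂=31.518519, f₃=50, f₄=74.481481, f₅=105.851852, f₆=145.
(h/2)·[f₀ + 2f₁ + 2f₂ + 2f₃ + 2f₄ + 2f₅ + f₆] = 0.166667·(714) = 119.

119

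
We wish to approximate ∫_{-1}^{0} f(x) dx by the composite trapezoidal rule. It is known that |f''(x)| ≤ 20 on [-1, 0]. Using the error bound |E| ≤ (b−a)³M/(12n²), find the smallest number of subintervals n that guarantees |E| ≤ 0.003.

Need 20/(12n²) ≤ 0.003.
n² ≥ 20/(12·0.003) = 555.556 ⇒ n ≥ 23.5702, so the smallest n is 24.

24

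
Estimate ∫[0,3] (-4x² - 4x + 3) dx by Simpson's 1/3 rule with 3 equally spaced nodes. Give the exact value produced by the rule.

-45

h = (3 − 0)/2 = 1.5.
Nodes x₀,…,x₂ = 0, 1.5, 3.
f(x) = -4x² - 4x + 3: f₀=3, f₁=-12, f₂=-45.
(h/3)·[f₀ + 4f₁ + f₂] = 0.5·(-90) = -45.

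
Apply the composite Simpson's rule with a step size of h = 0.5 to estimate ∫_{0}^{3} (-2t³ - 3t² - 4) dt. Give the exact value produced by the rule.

h = (3 − 0)/6 = 0.5.
Nodes t₀,…,t₆ = 0, 0.5, 1, 1.5, 2, 2.5, 3.
f(t) = -2t³ - 3t² - 4: f₀=-4, f₁=-5, f₂=-9, f₃=-17.5, f₄=-32, f₅=-54, f₆=-85.
(h/3)·[f₀ + 4f₁ + 2f₂ + 4f₃ + 2f₄ + 4f₅ + f₆] = 0.166667·(-477) = -79.5.

-79.5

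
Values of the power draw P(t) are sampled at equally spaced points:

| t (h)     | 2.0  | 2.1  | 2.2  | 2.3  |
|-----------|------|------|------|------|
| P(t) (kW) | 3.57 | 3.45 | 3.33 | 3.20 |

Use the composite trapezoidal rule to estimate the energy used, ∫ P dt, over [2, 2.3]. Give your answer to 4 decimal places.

h = 0.1, n = 3.
(h/2)·[y₀ + 2y₁ + 2y₂ + y₃] = 0.05·(20.33) = 1.0165.

1.0165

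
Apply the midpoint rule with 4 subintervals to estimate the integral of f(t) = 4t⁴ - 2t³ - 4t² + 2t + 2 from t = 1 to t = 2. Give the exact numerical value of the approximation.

h = (2 − 1)/4 = 0.25.
Midpoints m₁,…,m₄ = 1.125, 1.375, 1.625, 1.875.
f(m₁)=2.7470703125, f(m₂)=6.2861328125, f(m₃)=13.9970703125, f(m₄)=27.9423828125.
h·[f(m₁) + f(m₂) + f(m₃) + f(m₄)] = 0.25·(50.97265625) = 12.7431640625.

12.7431640625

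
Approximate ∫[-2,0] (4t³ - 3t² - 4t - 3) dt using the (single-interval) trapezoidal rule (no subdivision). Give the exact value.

T = (b−a)/2 · [f(-2) + f(0)] = 1·[(-39) + (-3)] = -42.

-42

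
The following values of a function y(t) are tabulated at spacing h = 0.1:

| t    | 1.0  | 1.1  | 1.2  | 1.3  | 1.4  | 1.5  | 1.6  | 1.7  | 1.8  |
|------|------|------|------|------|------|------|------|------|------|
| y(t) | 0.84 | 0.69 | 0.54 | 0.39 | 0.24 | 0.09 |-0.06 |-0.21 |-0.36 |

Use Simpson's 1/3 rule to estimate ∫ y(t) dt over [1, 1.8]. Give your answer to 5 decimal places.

0.19200

h = 0.1, n = 8.
(h/3)·[y₀ + 4y₁ + 2y₂ + 4y₃ + 2y₄ + 4y₅ + 2y₆ + 4y₇ + y₈] = 0.033333·(5.76) = 0.19200.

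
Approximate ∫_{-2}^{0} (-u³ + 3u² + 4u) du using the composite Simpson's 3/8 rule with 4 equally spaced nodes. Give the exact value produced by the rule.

4

h = (0 − (-2))/3 = 0.666667.
Nodes u₀,…,u₃ = -2, -1.333333, -0.666667, 0.
f(u) = -u³ + 3u² + 4u: f₀=12, f₁=2.370370, f₂=-1.037037, f₃=0.
(3h/8)·[f₀ + 3f₁ + 3f₂ + f₃] = 0.25·(16) = 4.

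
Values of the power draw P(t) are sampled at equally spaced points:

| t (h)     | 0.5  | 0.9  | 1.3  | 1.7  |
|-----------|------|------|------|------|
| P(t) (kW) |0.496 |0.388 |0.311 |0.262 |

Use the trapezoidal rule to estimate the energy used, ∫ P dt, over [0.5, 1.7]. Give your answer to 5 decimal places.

0.43120

h = 0.4, n = 3.
(h/2)·[y₀ + 2y₁ + 2y₂ + y₃] = 0.2·(2.156) = 0.43120.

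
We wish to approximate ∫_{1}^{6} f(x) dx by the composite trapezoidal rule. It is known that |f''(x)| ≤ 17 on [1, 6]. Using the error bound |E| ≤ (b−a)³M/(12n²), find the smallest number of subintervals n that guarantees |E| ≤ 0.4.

Need 2125/(12n²) ≤ 0.4.
n² ≥ 2125/(12·0.4) = 442.708 ⇒ n ≥ 21.0406, so the smallest n is 22.

22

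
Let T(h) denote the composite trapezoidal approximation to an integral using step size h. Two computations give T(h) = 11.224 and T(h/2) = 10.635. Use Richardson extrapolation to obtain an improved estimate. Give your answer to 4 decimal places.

10.4387

R = (4·T(h/2) − T(h)) / 3 = (4·10.635 − 11.224)/3 = (31.316)/3 = 10.4387.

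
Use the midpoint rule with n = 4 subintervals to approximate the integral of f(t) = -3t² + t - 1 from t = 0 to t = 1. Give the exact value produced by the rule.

-1.484375

h = (1 − 0)/4 = 0.25.
Midpoints m₁,…,m₄ = 0.125, 0.375, 0.625, 0.875.
f(m₁)=-0.921875, f(m₂)=-1.046875, f(m₃)=-1.546875, f(m₄)=-2.421875.
h·[f(m₁) + f(m₂) + f(m₃) + f(m₄)] = 0.25·(-5.9375) = -1.484375.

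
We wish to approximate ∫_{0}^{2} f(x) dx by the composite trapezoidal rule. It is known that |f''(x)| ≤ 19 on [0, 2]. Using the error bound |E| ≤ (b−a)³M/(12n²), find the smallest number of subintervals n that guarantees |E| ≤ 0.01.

Need 152/(12n²) ≤ 0.01.
n² ≥ 152/(12·0.01) = 1266.67 ⇒ n ≥ 35.5903, so the smallest n is 36.

36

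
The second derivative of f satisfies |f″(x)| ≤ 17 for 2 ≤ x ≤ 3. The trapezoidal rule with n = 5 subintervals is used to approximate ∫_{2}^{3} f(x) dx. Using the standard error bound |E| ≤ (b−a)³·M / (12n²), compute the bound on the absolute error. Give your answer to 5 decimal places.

|E| ≤ (1)³·17 / (12·5²) = 17/300 = 0.05667.

0.05667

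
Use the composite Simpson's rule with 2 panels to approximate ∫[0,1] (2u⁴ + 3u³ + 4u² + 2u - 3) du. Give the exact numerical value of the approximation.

h = (1 − 0)/2 = 0.5.
Nodes u₀,…,u₂ = 0, 0.5, 1.
f(u) = 2u⁴ + 3u³ + 4u² + 2u - 3: f₀=-3, f₁=-0.5, f₂=8.
(h/3)·[f₀ + 4f₁ + f₂] = 0.166667·(3) = 0.5.

0.5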